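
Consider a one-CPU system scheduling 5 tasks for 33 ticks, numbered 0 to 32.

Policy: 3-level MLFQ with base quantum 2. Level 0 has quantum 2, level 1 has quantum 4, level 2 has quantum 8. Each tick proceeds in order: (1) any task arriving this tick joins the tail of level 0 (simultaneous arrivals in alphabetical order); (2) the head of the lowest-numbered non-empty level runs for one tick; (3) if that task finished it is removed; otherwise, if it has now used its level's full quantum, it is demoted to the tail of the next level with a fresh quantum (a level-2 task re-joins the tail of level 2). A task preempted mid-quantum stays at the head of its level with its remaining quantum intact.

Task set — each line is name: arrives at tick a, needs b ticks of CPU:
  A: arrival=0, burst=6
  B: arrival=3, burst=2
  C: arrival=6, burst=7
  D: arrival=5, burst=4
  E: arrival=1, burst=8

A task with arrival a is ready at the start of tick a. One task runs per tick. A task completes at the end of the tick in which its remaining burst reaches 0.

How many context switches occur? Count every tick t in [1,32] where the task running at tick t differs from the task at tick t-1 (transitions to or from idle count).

context switches = 11

t=0: L0/L1/L2 = A/-/- → run A
t=1: L0/L1/L2 = AE/-/- → run A
t=2: L0/L1/L2 = E/A/- → run E
t=3: L0/L1/L2 = EB/A/- → run E
t=4: L0/L1/L2 = B/AE/- → run B
t=5: L0/L1/L2 = BD/AE/- → run B
t=6: L0/L1/L2 = DC/AE/- → run D
t=7: L0/L1/L2 = DC/AE/- → run D
t=8: L0/L1/L2 = C/AED/- → run C
t=9: L0/L1/L2 = C/AED/- → run C
t=10: L0/L1/L2 = -/AEDC/- → run A
t=11: L0/L1/L2 = -/AEDC/- → run A
t=12: L0/L1/L2 = -/AEDC/- → run A
t=13: L0/L1/L2 = -/AEDC/- → run A
t=14: L0/L1/L2 = -/EDC/- → run E
t=15: L0/L1/L2 = -/EDC/- → run E
t=16: L0/L1/L2 = -/EDC/- → run E
t=17: L0/L1/L2 = -/EDC/- → run E
t=18: L0/L1/L2 = -/DC/E → run D
t=19: L0/L1/L2 = -/DC/E → run D
t=20: L0/L1/L2 = -/C/E → run C
t=21: L0/L1/L2 = -/C/E → run C
t=22: L0/L1/L2 = -/C/E → run C
t=23: L0/L1/L2 = -/C/E → run C
t=24: L0/L1/L2 = -/-/EC → run E
t=25: L0/L1/L2 = -/-/EC → run E
t=26: L0/L1/L2 = -/-/C → run C
t=27: (idle)
t=28: (idle)
t=29: (idle)
t=30: (idle)
t=31: (idle)
t=32: (idle)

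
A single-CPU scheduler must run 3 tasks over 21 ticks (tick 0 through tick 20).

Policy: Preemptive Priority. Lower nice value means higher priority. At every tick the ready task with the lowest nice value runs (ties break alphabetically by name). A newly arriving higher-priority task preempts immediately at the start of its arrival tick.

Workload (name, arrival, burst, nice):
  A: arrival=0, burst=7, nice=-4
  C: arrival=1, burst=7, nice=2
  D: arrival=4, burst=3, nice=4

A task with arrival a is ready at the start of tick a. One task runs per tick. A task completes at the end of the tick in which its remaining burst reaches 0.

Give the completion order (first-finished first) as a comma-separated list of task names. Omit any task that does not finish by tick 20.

t=0: ready={A} → run A
t=1: ready={A,C} → run A
t=2: ready={A,C} → run A
t=3: ready={A,C} → run A
t=4: ready={A,C,D} → run A
t=5: ready={A,C,D} → run A
t=6: ready={A,C,D} → run A
t=7: ready={C,D} → run C
t=8: ready={C,D} → run C
t=9: ready={C,D} → run C
t=10: ready={C,D} → run C
t=11: ready={C,D} → run C
t=12: ready={C,D} → run C
t=13: ready={C,D} → run C
t=14: ready={D} → run D
t=15: ready={D} → run D
t=16: ready={D} → run D
t=17: (idle)
t=18: (idle)
t=19: (idle)
t=20: (idle)

completion order = A, C, D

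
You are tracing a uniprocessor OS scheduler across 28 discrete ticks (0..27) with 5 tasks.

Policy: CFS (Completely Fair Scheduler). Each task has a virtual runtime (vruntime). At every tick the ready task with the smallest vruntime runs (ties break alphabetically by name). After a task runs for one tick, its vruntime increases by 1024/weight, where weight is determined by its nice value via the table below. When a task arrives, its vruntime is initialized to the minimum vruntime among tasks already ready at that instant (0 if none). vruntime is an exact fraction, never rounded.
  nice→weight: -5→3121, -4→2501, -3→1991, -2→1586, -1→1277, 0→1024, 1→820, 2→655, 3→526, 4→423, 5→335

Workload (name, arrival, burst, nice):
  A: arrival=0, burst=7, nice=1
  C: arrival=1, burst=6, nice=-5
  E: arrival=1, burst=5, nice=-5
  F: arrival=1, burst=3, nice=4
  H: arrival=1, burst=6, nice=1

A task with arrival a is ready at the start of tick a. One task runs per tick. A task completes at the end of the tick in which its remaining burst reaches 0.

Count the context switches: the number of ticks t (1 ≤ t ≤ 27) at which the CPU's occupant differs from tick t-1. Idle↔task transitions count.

context switches = 26

t=0: vr[A=0] → run A
t=1: vr[A=256/205 C=256/205 E=256/205 F=256/205 H=256/205] → run A
t=2: vr[A=512/205 C=256/205 E=256/205 F=256/205 H=256/205] → run C
t=3: vr[A=512/205 C=1008896/639805 E=256/205 F=256/205 H=256/205] → run E
t=4: vr[A=512/205 C=1008896/639805 E=1008896/639805 F=256/205 H=256/205] → run F
t=5: vr[A=512/205 C=1008896/639805 E=1008896/639805 F=318208/86715 H=256/205] → run H
t=6: vr[A=512/205 C=1008896/639805 E=1008896/639805 F=318208/86715 H=512/205] → run C
t=7: vr[A=512/205 C=1218816/639805 E=1008896/639805 F=318208/86715 H=512/205] → run E
t=8: vr[A=512/205 C=1218816/639805 E=1218816/639805 F=318208/86715 H=512/205] → run C
t=9: vr[A=512/205 C=1428736/639805 E=1218816/639805 F=318208/86715 H=512/205] → run E
t=10: vr[A=512/205 C=1428736/639805 E=1428736/639805 F=318208/86715 H=512/205] → run C
t=11: vr[A=512/205 C=1638656/639805 E=1428736/639805 F=318208/86715 H=512/205] → run E
t=12: vr[A=512/205 C=1638656/639805 E=1638656/639805 F=318208/86715 H=512/205] → run A
t=13: vr[A=768/205 C=1638656/639805 E=1638656/639805 F=318208/86715 H=512/205] → run H
t=14: vr[A=768/205 C=1638656/639805 E=1638656/639805 F=318208/86715 H=768/205] → run C
t=15: vr[A=768/205 C=1848576/639805 E=1638656/639805 F=318208/86715 H=768/205] → run E
t=16: vr[A=768/205 C=1848576/639805 F=318208/86715 H=768/205] → run C
t=17: vr[A=768/205 F=318208/86715 H=768/205] → run F
t=18: vr[A=768/205 F=528128/86715 H=768/205] → run A
t=19: vr[A=1024/205 F=528128/86715 H=768/205] → run H
t=20: vr[A=1024/205 F=528128/86715 H=1024/205] → run A
t=21: vr[A=256/41 F=528128/86715 H=1024/205] → run H
t=22: vr[A=256/41 F=528128/86715 H=256/41] → run F
t=23: vr[A=256/41 H=256/41] → run A
t=24: vr[A=1536/205 H=256/41] → run H
t=25: vr[A=1536/205 H=1536/205] → run A
t=26: vr[H=1536/205] → run H
t=27: (idle)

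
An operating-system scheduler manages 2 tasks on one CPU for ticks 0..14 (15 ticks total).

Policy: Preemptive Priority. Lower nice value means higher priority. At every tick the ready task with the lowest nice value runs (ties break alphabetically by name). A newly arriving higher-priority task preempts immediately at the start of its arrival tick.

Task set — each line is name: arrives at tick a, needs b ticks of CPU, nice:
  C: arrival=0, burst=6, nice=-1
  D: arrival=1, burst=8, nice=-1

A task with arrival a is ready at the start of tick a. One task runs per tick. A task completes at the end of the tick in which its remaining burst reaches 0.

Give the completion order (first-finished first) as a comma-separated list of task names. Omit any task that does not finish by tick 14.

completion order = C, D

t=0: ready={C} → run C
t=1: ready={C,D} → run C
t=2: ready={C,D} → run C
t=3: ready={C,D} → run C
t=4: ready={C,D} → run C
t=5: ready={C,D} → run C
t=6: ready={D} → run D
t=7: ready={D} → run D
t=8: ready={D} → run D
t=9: ready={D} → run D
t=10: ready={D} → run D
t=11: ready={D} → run D
t=12: ready={D} → run D
t=13: ready={D} → run D
t=14: (idle)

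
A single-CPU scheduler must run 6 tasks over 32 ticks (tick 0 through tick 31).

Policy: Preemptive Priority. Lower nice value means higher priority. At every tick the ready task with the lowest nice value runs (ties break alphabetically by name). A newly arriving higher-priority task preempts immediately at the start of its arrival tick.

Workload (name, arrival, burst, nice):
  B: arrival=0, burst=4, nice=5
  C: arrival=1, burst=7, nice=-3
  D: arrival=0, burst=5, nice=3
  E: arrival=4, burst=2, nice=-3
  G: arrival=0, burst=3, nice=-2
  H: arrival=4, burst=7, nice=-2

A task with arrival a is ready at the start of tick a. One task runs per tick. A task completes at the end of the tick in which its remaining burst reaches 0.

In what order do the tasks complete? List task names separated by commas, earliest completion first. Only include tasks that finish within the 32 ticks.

t=0: ready={B,D,G} → run G
t=1: ready={B,C,D,G} → run C
t=2: ready={B,C,D,G} → run C
t=3: ready={B,C,D,G} → run C
t=4: ready={B,C,D,E,G,H} → run C
t=5: ready={B,C,D,E,G,H} → run C
t=6: ready={B,C,D,E,G,H} → run C
t=7: ready={B,C,D,E,G,H} → run C
t=8: ready={B,D,E,G,H} → run E
t=9: ready={B,D,E,G,H} → run E
t=10: ready={B,D,G,H} → run G
t=11: ready={B,D,G,H} → run G
t=12: ready={B,D,H} → run H
t=13: ready={B,D,H} → run H
t=14: ready={B,D,H} → run H
t=15: ready={B,D,H} → run H
t=16: ready={B,D,H} → run H
t=17: ready={B,D,H} → run H
t=18: ready={B,D,H} → run H
t=19: ready={B,D} → run D
t=20: ready={B,D} → run D
t=21: ready={B,D} → run D
t=22: ready={B,D} → run D
t=23: ready={B,D} → run D
t=24: ready={B} → run B
t=25: ready={B} → run B
t=26: ready={B} → run B
t=27: ready={B} → run B
t=28: (idle)
t=29: (idle)
t=30: (idle)
t=31: (idle)

completion order = C, E, G, H, D, B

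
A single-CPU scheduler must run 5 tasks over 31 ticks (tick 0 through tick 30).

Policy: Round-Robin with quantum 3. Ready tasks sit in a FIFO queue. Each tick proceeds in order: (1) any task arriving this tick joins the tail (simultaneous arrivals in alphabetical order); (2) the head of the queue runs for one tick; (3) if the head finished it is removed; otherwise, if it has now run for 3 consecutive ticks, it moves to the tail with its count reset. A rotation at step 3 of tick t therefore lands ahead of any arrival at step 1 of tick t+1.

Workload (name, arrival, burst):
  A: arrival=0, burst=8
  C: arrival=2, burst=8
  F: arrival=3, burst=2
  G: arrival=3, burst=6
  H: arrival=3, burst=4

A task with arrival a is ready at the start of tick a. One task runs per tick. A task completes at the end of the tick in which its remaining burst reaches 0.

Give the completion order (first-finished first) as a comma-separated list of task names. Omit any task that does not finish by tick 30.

t=0: queue=[A] q_used=0 → run A
t=1: queue=[A] q_used=1 → run A
t=2: queue=[A,C] q_used=2 → run A
t=3: queue=[C,A,F,G,H] q_used=0 → run C
t=4: queue=[C,A,F,G,H] q_used=1 → run C
t=5: queue=[C,A,F,G,H] q_used=2 → run C
t=6: queue=[A,F,G,H,C] q_used=0 → run A
t=7: queue=[A,F,G,H,C] q_used=1 → run A
t=8: queue=[A,F,G,H,C] q_used=2 → run A
t=9: queue=[F,G,H,C,A] q_used=0 → run F
t=10: queue=[F,G,H,C,A] q_used=1 → run F
t=11: queue=[G,H,C,A] q_used=0 → run G
t=12: queue=[G,H,C,A] q_used=1 → run G
t=13: queue=[G,H,C,A] q_used=2 → run G
t=14: queue=[H,C,A,G] q_used=0 → run H
t=15: queue=[H,C,A,G] q_used=1 → run H
t=16: queue=[H,C,A,G] q_used=2 → run H
t=17: queue=[C,A,G,H] q_used=0 → run C
t=18: queue=[C,A,G,H] q_used=1 → run C
t=19: queue=[C,A,G,H] q_used=2 → run C
t=20: queue=[A,G,H,C] q_used=0 → run A
t=21: queue=[A,G,H,C] q_used=1 → run A
t=22: queue=[G,H,C] q_used=0 → run G
t=23: queue=[G,H,C] q_used=1 → run G
t=24: queue=[G,H,C] q_used=2 → run G
t=25: queue=[H,C] q_used=0 → run H
t=26: queue=[C] q_used=0 → run C
t=27: queue=[C] q_used=1 → run C
t=28: (idle)
t=29: (idle)
t=30: (idle)

completion order = F, A, G, H, C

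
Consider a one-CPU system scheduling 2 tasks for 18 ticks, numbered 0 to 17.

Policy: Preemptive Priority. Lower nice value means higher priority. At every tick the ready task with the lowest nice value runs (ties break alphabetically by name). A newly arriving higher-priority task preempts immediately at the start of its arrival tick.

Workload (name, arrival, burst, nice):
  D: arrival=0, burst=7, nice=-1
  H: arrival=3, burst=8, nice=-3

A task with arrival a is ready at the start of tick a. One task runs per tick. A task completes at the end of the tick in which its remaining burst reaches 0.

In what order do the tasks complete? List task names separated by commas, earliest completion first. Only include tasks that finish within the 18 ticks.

t=0: ready={D} → run D
t=1: ready={D} → run D
t=2: ready={D} → run D
t=3: ready={D,H} → run H
t=4: ready={D,H} → run H
t=5: ready={D,H} → run H
t=6: ready={D,H} → run H
t=7: ready={D,H} → run H
t=8: ready={D,H} → run H
t=9: ready={D,H} → run H
t=10: ready={D,H} → run H
t=11: ready={D} → run D
t=12: ready={D} → run D
t=13: ready={D} → run D
t=14: ready={D} → run D
t=15: (idle)
t=16: (idle)
t=17: (idle)

completion order = H, D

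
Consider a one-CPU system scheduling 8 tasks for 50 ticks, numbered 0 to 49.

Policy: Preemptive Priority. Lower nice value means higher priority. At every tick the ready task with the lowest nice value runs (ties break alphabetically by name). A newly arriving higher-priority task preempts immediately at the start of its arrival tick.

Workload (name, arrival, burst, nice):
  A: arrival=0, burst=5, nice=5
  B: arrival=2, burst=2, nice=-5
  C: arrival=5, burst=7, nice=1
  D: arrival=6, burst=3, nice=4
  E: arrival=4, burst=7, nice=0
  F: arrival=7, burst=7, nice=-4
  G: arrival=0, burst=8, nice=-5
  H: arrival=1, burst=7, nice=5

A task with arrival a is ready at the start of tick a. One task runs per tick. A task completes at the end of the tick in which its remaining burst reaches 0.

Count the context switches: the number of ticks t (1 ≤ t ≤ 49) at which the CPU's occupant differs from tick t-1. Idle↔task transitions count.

context switches = 9

t=0: ready={A,G} → run G
t=1: ready={A,G,H} → run G
t=2: ready={A,B,G,H} → run B
t=3: ready={A,B,G,H} → run B
t=4: ready={A,E,G,H} → run G
t=5: ready={A,C,E,G,H} → run G
t=6: ready={A,C,D,E,G,H} → run G
t=7: ready={A,C,D,E,F,G,H} → run G
t=8: ready={A,C,D,E,F,G,H} → run G
t=9: ready={A,C,D,E,F,G,H} → run G
t=10: ready={A,C,D,E,F,H} → run F
t=11: ready={A,C,D,E,F,H} → run F
t=12: ready={A,C,D,E,F,H} → run F
t=13: ready={A,C,D,E,F,H} → run F
t=14: ready={A,C,D,E,F,H} → run F
t=15: ready={A,C,D,E,F,H} → run F
t=16: ready={A,C,D,E,F,H} → run F
t=17: ready={A,C,D,E,H} → run E
t=18: ready={A,C,D,E,H} → run E
t=19: ready={A,C,D,E,H} → run E
t=20: ready={A,C,D,E,H} → run E
t=21: ready={A,C,D,E,H} → run E
t=22: ready={A,C,D,E,H} → run E
t=23: ready={A,C,D,E,H} → run E
t=24: ready={A,C,D,H} → run C
t=25: ready={A,C,D,H} → run C
t=26: ready={A,C,D,H} → run C
t=27: ready={A,C,D,H} → run C
t=28: ready={A,C,D,H} → run C
t=29: ready={A,C,D,H} → run C
t=30: ready={A,C,D,H} → run C
t=31: ready={A,D,H} → run D
t=32: ready={A,D,H} → run D
t=33: ready={A,D,H} → run D
t=34: ready={A,H} → run A
t=35: ready={A,H} → run A
t=36: ready={A,H} → run A
t=37: ready={A,H} → run A
t=38: ready={A,H} → run A
t=39: ready={H} → run H
t=40: ready={H} → run H
t=41: ready={H} → run H
t=42: ready={H} → run H
t=43: ready={H} → run H
t=44: ready={H} → run H
t=45: ready={H} → run H
t=46: (idle)
t=47: (idle)
t=48: (idle)
t=49: (idle)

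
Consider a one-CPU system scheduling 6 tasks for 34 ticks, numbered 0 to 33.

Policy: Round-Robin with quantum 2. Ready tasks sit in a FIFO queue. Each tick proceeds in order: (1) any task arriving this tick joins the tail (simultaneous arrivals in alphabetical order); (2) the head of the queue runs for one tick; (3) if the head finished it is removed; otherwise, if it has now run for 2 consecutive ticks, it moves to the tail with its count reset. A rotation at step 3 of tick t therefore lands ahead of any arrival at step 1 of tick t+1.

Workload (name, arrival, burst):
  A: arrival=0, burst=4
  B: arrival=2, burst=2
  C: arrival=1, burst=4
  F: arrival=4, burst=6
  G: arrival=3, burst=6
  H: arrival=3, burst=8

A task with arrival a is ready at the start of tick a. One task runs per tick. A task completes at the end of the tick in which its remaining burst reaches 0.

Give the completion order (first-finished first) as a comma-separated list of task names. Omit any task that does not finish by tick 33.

completion order = A, B, C, G, F, H

t=0: queue=[A] q_used=0 → run A
t=1: queue=[A,C] q_used=1 → run A
t=2: queue=[C,A,B] q_used=0 → run C
t=3: queue=[C,A,B,G,H] q_used=1 → run C
t=4: queue=[A,B,G,H,C,F] q_used=0 → run A
t=5: queue=[A,B,G,H,C,F] q_used=1 → run A
t=6: queue=[B,G,H,C,F] q_used=0 → run B
t=7: queue=[B,G,H,C,F] q_used=1 → run B
t=8: queue=[G,H,C,F] q_used=0 → run G
t=9: queue=[G,H,C,F] q_used=1 → run G
t=10: queue=[H,C,F,G] q_used=0 → run H
t=11: queue=[H,C,F,G] q_used=1 → run H
t=12: queue=[C,F,G,H] q_used=0 → run C
t=13: queue=[C,F,G,H] q_used=1 → run C
t=14: queue=[F,G,H] q_used=0 → run F
t=15: queue=[F,G,H] q_used=1 → run F
t=16: queue=[G,H,F] q_used=0 → run G
t=17: queue=[G,H,F] q_used=1 → run G
t=18: queue=[H,F,G] q_used=0 → run H
t=19: queue=[H,F,G] q_used=1 → run H
t=20: queue=[F,G,H] q_used=0 → run F
t=21: queue=[F,G,H] q_used=1 → run F
t=22: queue=[G,H,F] q_used=0 → run G
t=23: queue=[G,H,F] q_used=1 → run G
t=24: queue=[H,F] q_used=0 → run H
t=25: queue=[H,F] q_used=1 → run H
t=26: queue=[F,H] q_used=0 → run F
t=27: queue=[F,H] q_used=1 → run F
t=28: queue=[H] q_used=0 → run H
t=29: queue=[H] q_used=1 → run H
t=30: (idle)
t=31: (idle)
t=32: (idle)
t=33: (idle)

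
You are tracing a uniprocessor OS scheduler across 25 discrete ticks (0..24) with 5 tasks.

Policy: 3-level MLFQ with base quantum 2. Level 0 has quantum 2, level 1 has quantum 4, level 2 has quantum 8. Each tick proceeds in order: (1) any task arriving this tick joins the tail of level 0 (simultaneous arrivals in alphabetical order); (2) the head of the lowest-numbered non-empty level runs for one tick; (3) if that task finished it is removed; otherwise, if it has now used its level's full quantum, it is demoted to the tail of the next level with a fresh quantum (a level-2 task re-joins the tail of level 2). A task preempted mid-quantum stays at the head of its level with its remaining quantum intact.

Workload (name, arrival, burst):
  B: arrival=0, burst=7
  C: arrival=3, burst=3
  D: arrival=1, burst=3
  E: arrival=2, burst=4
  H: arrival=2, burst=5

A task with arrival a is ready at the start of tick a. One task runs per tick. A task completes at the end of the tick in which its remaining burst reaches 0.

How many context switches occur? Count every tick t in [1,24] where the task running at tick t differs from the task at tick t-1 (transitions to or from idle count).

context switches = 11

t=0: L0/L1/L2 = B/-/- → run B
t=1: L0/L1/L2 = BD/-/- → run B
t=2: L0/L1/L2 = DEH/B/- → run D
t=3: L0/L1/L2 = DEHC/B/- → run D
t=4: L0/L1/L2 = EHC/BD/- → run E
t=5: L0/L1/L2 = EHC/BD/- → run E
t=6: L0/L1/L2 = HC/BDE/- → run H
t=7: L0/L1/L2 = HC/BDE/- → run H
t=8: L0/L1/L2 = C/BDEH/- → run C
t=9: L0/L1/L2 = C/BDEH/- → run C
t=10: L0/L1/L2 = -/BDEHC/- → run B
t=11: L0/L1/L2 = -/BDEHC/- → run B
t=12: L0/L1/L2 = -/BDEHC/- → run B
t=13: L0/L1/L2 = -/BDEHC/- → run B
t=14: L0/L1/L2 = -/DEHC/B → run D
t=15: L0/L1/L2 = -/EHC/B → run E
t=16: L0/L1/L2 = -/EHC/B → run E
t=17: L0/L1/L2 = -/HC/B → run H
t=18: L0/L1/L2 = -/HC/B → run H
t=19: L0/L1/L2 = -/HC/B → run H
t=20: L0/L1/L2 = -/C/B → run C
t=21: L0/L1/L2 = -/-/B → run B
t=22: (idle)
t=23: (idle)
t=24: (idle)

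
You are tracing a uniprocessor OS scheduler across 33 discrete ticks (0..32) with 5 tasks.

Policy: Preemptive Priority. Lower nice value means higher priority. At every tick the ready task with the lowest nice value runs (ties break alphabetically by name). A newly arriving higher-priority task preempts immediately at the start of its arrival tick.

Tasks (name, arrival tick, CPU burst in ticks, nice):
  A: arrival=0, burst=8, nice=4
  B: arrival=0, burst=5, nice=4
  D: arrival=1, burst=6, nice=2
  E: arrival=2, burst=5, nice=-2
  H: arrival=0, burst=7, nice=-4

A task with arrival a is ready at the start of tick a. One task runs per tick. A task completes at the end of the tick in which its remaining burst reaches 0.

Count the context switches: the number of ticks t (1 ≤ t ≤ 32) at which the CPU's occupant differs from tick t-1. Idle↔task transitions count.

t=0: ready={A,B,H} → run H
t=1: ready={A,B,D,H} → run H
t=2: ready={A,B,D,E,H} → run H
t=3: ready={A,B,D,E,H} → run H
t=4: ready={A,B,D,E,H} → run H
t=5: ready={A,B,D,E,H} → run H
t=6: ready={A,B,D,E,H} → run H
t=7: ready={A,B,D,E} → run E
t=8: ready={A,B,D,E} → run E
t=9: ready={A,B,D,E} → run E
t=10: ready={A,B,D,E} → run E
t=11: ready={A,B,D,E} → run E
t=12: ready={A,B,D} → run D
t=13: ready={A,B,D} → run D
t=14: ready={A,B,D} → run D
t=15: ready={A,B,D} → run D
t=16: ready={A,B,D} → run D
t=17: ready={A,B,D} → run D
t=18: ready={A,B} → run A
t=19: ready={A,B} → run A
t=20: ready={A,B} → run A
t=21: ready={A,B} → run A
t=22: ready={A,B} → run A
t=23: ready={A,B} → run A
t=24: ready={A,B} → run A
t=25: ready={A,B} → run A
t=26: ready={B} → run B
t=27: ready={B} → run B
t=28: ready={B} → run B
t=29: ready={B} → run B
t=30: ready={B} → run B
t=31: (idle)
t=32: (idle)

context switches = 5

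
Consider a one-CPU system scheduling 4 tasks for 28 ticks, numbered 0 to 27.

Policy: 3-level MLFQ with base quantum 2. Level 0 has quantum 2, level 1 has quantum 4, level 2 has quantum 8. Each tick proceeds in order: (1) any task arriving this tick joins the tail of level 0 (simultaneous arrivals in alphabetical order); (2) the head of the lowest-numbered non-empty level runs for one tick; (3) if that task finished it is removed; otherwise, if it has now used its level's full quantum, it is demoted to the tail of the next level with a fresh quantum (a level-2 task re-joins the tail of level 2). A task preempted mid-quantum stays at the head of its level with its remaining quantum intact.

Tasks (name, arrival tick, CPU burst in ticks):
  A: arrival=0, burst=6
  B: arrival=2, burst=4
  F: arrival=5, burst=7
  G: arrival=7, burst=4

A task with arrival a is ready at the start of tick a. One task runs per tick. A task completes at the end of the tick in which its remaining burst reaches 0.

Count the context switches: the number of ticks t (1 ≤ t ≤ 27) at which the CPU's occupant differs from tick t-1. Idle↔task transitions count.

context switches = 10

t=0: L0/L1/L2 = A/-/- → run A
t=1: L0/L1/L2 = A/-/- → run A
t=2: L0/L1/L2 = B/A/- → run B
t=3: L0/L1/L2 = B/A/- → run B
t=4: L0/L1/L2 = -/AB/- → run A
t=5: L0/L1/L2 = F/AB/- → run F
t=6: L0/L1/L2 = F/AB/- → run F
t=7: L0/L1/L2 = G/ABF/- → run G
t=8: L0/L1/L2 = G/ABF/- → run G
t=9: L0/L1/L2 = -/ABFG/- → run A
t=10: L0/L1/L2 = -/ABFG/- → run A
t=11: L0/L1/L2 = -/ABFG/- → run A
t=12: L0/L1/L2 = -/BFG/- → run B
t=13: L0/L1/L2 = -/BFG/- → run B
t=14: L0/L1/L2 = -/FG/- → run F
t=15: L0/L1/L2 = -/FG/- → run F
t=16: L0/L1/L2 = -/FG/- → run F
t=17: L0/L1/L2 = -/FG/- → run F
t=18: L0/L1/L2 = -/G/F → run G
t=19: L0/L1/L2 = -/G/F → run G
t=20: L0/L1/L2 = -/-/F → run F
t=21: (idle)
t=22: (idle)
t=23: (idle)
t=24: (idle)
t=25: (idle)
t=26: (idle)
t=27: (idle)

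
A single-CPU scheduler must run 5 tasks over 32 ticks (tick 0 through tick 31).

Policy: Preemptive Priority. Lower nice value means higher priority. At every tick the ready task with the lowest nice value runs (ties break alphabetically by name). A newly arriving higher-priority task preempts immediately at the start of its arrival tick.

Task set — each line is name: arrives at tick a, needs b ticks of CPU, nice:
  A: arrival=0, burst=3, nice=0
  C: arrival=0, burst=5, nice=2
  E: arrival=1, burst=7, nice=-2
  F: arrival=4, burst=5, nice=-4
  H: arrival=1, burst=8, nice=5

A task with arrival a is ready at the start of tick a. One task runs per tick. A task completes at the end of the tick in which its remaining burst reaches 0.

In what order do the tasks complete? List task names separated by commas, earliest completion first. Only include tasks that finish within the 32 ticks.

t=0: ready={A,C} → run A
t=1: ready={A,C,E,H} → run E
t=2: ready={A,C,E,H} → run E
t=3: ready={A,C,E,H} → run E
t=4: ready={A,C,E,F,H} → run F
t=5: ready={A,C,E,F,H} → run F
t=6: ready={A,C,E,F,H} → run F
t=7: ready={A,C,E,F,H} → run F
t=8: ready={A,C,E,F,H} → run F
t=9: ready={A,C,E,H} → run E
t=10: ready={A,C,E,H} → run E
t=11: ready={A,C,E,H} → run E
t=12: ready={A,C,E,H} → run E
t=13: ready={A,C,H} → run A
t=14: ready={A,C,H} → run A
t=15: ready={C,H} → run C
t=16: ready={C,H} → run C
t=17: ready={C,H} → run C
t=18: ready={C,H} → run C
t=19: ready={C,H} → run C
t=20: ready={H} → run H
t=21: ready={H} → run H
t=22: ready={H} → run H
t=23: ready={H} → run H
t=24: ready={H} → run H
t=25: ready={H} → run H
t=26: ready={H} → run H
t=27: ready={H} → run H
t=28: (idle)
t=29: (idle)
t=30: (idle)
t=31: (idle)

completion order = F, E, A, C, H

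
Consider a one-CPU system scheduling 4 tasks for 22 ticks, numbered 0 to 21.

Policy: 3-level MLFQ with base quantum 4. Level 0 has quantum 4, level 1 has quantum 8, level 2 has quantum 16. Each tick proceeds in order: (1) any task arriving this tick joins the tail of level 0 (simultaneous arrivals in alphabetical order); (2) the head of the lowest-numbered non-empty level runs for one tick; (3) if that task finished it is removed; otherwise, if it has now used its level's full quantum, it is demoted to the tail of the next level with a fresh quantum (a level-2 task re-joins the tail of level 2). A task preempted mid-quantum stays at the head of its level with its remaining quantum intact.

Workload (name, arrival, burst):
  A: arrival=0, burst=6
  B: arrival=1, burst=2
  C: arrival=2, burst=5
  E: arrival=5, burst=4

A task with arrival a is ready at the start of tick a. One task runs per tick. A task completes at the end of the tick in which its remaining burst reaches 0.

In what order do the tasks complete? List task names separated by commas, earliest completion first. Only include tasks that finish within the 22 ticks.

t=0: L0/L1/L2 = A/-/- → run A
t=1: L0/L1/L2 = AB/-/- → run A
t=2: L0/L1/L2 = ABC/-/- → run A
t=3: L0/L1/L2 = ABC/-/- → run A
t=4: L0/L1/L2 = BC/A/- → run B
t=5: L0/L1/L2 = BCE/A/- → run B
t=6: L0/L1/L2 = CE/A/- → run C
t=7: L0/L1/L2 = CE/A/- → run C
t=8: L0/L1/L2 = CE/A/- → run C
t=9: L0/L1/L2 = CE/A/- → run C
t=10: L0/L1/L2 = E/AC/- → run E
t=11: L0/L1/L2 = E/AC/- → run E
t=12: L0/L1/L2 = E/AC/- → run E
t=13: L0/L1/L2 = E/AC/- → run E
t=14: L0/L1/L2 = -/AC/- → run A
t=15: L0/L1/L2 = -/AC/- → run A
t=16: L0/L1/L2 = -/C/- → run C
t=17: (idle)
t=18: (idle)
t=19: (idle)
t=20: (idle)
t=21: (idle)

completion order = B, E, A, C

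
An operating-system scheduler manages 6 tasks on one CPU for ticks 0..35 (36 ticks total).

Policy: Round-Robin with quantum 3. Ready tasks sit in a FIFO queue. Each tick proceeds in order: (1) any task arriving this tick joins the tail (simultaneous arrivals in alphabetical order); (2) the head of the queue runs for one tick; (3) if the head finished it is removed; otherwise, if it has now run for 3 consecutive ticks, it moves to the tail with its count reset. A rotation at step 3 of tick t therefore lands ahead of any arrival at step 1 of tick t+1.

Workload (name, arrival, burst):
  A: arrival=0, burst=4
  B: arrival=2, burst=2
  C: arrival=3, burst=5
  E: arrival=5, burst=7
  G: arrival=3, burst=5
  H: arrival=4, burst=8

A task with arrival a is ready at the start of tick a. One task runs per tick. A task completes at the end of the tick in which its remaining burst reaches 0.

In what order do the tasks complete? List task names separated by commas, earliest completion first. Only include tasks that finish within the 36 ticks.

completion order = B, A, C, G, H, E

t=0: queue=[A] q_used=0 → run A
t=1: queue=[A] q_used=1 → run A
t=2: queue=[A,B] q_used=2 → run A
t=3: queue=[B,A,C,G] q_used=0 → run B
t=4: queue=[B,A,C,G,H] q_used=1 → run B
t=5: queue=[A,C,G,H,E] q_used=0 → run A
t=6: queue=[C,G,H,E] q_used=0 → run C
t=7: queue=[C,G,H,E] q_used=1 → run C
t=8: queue=[C,G,H,E] q_used=2 → run C
t=9: queue=[G,H,E,C] q_used=0 → run G
t=10: queue=[G,H,E,C] q_used=1 → run G
t=11: queue=[G,H,E,C] q_used=2 → run G
t=12: queue=[H,E,C,G] q_used=0 → run H
t=13: queue=[H,E,C,G] q_used=1 → run H
t=14: queue=[H,E,C,G] q_used=2 → run H
t=15: queue=[E,C,G,H] q_used=0 → run E
t=16: queue=[E,C,G,H] q_used=1 → run E
t=17: queue=[E,C,G,H] q_used=2 → run E
t=18: queue=[C,G,H,E] q_used=0 → run C
t=19: queue=[C,G,H,E] q_used=1 → run C
t=20: queue=[G,H,E] q_used=0 → run G
t=21: queue=[G,H,E] q_used=1 → run G
t=22: queue=[H,E] q_used=0 → run H
t=23: queue=[H,E] q_used=1 → run H
t=24: queue=[H,E] q_used=2 → run H
t=25: queue=[E,H] q_used=0 → run E
t=26: queue=[E,H] q_used=1 → run E
t=27: queue=[E,H] q_used=2 → run E
t=28: queue=[H,E] q_used=0 → run H
t=29: queue=[H,E] q_used=1 → run H
t=30: queue=[E] q_used=0 → run E
t=31: (idle)
t=32: (idle)
t=33: (idle)
t=34: (idle)
t=35: (idle)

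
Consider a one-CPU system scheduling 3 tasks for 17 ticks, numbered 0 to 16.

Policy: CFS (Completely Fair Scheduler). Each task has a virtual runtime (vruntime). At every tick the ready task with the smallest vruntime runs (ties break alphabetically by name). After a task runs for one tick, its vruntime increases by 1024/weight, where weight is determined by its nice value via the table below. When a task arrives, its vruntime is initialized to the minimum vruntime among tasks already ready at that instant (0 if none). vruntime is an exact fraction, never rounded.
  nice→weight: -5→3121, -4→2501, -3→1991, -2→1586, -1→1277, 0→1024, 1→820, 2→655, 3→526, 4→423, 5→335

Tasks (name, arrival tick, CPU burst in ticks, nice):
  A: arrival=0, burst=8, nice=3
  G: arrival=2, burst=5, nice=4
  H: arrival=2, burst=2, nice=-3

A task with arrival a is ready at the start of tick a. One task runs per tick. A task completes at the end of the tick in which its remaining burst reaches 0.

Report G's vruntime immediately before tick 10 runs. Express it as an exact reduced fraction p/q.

vruntime(G, start of tick 10) = 413696/37083

t=0: vr[A=0] → run A
t=1: vr[A=512/263] → run A
t=2: vr[A=1024/263 G=1024/263 H=1024/263] → run A
t=3: vr[A=1536/263 G=1024/263 H=1024/263] → run G
t=4: vr[A=1536/263 G=702464/111249 H=1024/263] → run H
t=5: vr[A=1536/263 G=702464/111249 H=2308096/523633] → run H
t=6: vr[A=1536/263 G=702464/111249] → run A
t=7: vr[A=2048/263 G=702464/111249] → run G
t=8: vr[A=2048/263 G=971776/111249] → run A
t=9: vr[A=2560/263 G=971776/111249] → run G
t=10: vr[A=2560/263 G=413696/37083] → run A
t=11: vr[A=3072/263 G=413696/37083] → run G
t=12: vr[A=3072/263 G=1510400/111249] → run A
t=13: vr[A=3584/263 G=1510400/111249] → run G
t=14: vr[A=3584/263] → run A
t=15: (idle)
t=16: (idle)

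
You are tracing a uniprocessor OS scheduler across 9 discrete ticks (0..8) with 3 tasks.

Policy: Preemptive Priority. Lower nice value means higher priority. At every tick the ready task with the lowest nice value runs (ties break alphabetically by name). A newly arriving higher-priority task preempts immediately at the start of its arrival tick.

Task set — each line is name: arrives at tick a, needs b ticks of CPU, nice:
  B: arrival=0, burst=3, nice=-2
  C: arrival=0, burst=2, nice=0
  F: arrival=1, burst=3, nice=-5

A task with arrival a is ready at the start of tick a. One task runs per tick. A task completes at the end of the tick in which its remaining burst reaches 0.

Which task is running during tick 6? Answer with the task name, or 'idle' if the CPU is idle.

running at tick 6 = C

t=0: ready={B,C} → run B
t=1: ready={B,C,F} → run F
t=2: ready={B,C,F} → run F
t=3: ready={B,C,F} → run F
t=4: ready={B,C} → run B
t=5: ready={B,C} → run B
t=6: ready={C} → run C
t=7: ready={C} → run C
t=8: (idle)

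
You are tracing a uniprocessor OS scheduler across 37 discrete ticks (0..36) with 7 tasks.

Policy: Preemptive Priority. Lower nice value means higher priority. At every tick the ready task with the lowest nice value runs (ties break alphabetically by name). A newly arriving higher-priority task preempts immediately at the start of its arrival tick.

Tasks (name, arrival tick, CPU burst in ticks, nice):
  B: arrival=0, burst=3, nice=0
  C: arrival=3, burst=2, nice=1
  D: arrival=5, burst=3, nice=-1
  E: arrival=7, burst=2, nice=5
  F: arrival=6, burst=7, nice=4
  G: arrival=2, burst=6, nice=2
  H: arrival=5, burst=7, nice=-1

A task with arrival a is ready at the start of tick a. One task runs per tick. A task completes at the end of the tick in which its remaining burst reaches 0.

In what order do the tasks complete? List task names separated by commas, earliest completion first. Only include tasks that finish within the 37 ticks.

t=0: ready={B} → run B
t=1: ready={B} → run B
t=2: ready={B,G} → run B
t=3: ready={C,G} → run C
t=4: ready={C,G} → run C
t=5: ready={D,G,H} → run D
t=6: ready={D,F,G,H} → run D
t=7: ready={D,E,F,G,H} → run D
t=8: ready={E,F,G,H} → run H
t=9: ready={E,F,G,H} → run H
t=10: ready={E,F,G,H} → run H
t=11: ready={E,F,G,H} → run H
t=12: ready={E,F,G,H} → run H
t=13: ready={E,F,G,H} → run H
t=14: ready={E,F,G,H} → run H
t=15: ready={E,F,G} → run G
t=16: ready={E,F,G} → run G
t=17: ready={E,F,G} → run G
t=18: ready={E,F,G} → run G
t=19: ready={E,F,G} → run G
t=20: ready={E,F,G} → run G
t=21: ready={E,F} → run F
t=22: ready={E,F} → run F
t=23: ready={E,F} → run F
t=24: ready={E,F} → run F
t=25: ready={E,F} → run F
t=26: ready={E,F} → run F
t=27: ready={E,F} → run F
t=28: ready={E} → run E
t=29: ready={E} → run E
t=30: (idle)
t=31: (idle)
t=32: (idle)
t=33: (idle)
t=34: (idle)
t=35: (idle)
t=36: (idle)

completion order = B, C, D, H, G, F, E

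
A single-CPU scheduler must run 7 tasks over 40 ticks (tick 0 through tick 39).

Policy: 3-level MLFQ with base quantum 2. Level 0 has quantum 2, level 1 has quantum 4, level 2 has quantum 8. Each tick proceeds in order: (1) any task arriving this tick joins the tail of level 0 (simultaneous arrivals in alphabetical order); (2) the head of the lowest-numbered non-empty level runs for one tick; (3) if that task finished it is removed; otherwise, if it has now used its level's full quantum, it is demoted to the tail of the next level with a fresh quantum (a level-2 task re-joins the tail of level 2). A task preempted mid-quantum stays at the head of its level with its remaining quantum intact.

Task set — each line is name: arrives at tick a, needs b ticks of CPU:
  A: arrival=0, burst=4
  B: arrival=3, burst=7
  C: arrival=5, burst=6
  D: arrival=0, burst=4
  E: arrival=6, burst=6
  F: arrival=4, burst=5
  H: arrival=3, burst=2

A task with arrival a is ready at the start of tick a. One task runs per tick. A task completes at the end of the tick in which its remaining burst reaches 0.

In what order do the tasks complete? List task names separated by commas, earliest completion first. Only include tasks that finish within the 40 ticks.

t=0: L0/L1/L2 = AD/-/- → run A
t=1: L0/L1/L2 = AD/-/- → run A
t=2: L0/L1/L2 = D/A/- → run D
t=3: L0/L1/L2 = DBH/A/- → run D
t=4: L0/L1/L2 = BHF/AD/- → run B
t=5: L0/L1/L2 = BHFC/AD/- → run B
t=6: L0/L1/L2 = HFCE/ADB/- → run H
t=7: L0/L1/L2 = HFCE/ADB/- → run H
t=8: L0/L1/L2 = FCE/ADB/- → run F
t=9: L0/L1/L2 = FCE/ADB/- → run F
t=10: L0/L1/L2 = CE/ADBF/- → run C
t=11: L0/L1/L2 = CE/ADBF/- → run C
t=12: L0/L1/L2 = E/ADBFC/- → run E
t=13: L0/L1/L2 = E/ADBFC/- → run E
t=14: L0/L1/L2 = -/ADBFCE/- → run A
t=15: L0/L1/L2 = -/ADBFCE/- → run A
t=16: L0/L1/L2 = -/DBFCE/- → run D
t=17: L0/L1/L2 = -/DBFCE/- → run D
t=18: L0/L1/L2 = -/BFCE/- → run B
t=19: L0/L1/L2 = -/BFCE/- → run B
t=20: L0/L1/L2 = -/BFCE/- → run B
t=21: L0/L1/L2 = -/BFCE/- → run B
t=22: L0/L1/L2 = -/FCE/B → run F
t=23: L0/L1/L2 = -/FCE/B → run F
t=24: L0/L1/L2 = -/FCE/B → run F
t=25: L0/L1/L2 = -/CE/B → run C
t=26: L0/L1/L2 = -/CE/B → run C
t=27: L0/L1/L2 = -/CE/B → run C
t=28: L0/L1/L2 = -/CE/B → run C
t=29: L0/L1/L2 = -/E/B → run E
t=30: L0/L1/L2 = -/E/B → run E
t=31: L0/L1/L2 = -/E/B → run E
t=32: L0/L1/L2 = -/E/B → run E
t=33: L0/L1/L2 = -/-/B → run B
t=34: (idle)
t=35: (idle)
t=36: (idle)
t=37: (idle)
t=38: (idle)
t=39: (idle)

completion order = H, A, D, F, C, E, B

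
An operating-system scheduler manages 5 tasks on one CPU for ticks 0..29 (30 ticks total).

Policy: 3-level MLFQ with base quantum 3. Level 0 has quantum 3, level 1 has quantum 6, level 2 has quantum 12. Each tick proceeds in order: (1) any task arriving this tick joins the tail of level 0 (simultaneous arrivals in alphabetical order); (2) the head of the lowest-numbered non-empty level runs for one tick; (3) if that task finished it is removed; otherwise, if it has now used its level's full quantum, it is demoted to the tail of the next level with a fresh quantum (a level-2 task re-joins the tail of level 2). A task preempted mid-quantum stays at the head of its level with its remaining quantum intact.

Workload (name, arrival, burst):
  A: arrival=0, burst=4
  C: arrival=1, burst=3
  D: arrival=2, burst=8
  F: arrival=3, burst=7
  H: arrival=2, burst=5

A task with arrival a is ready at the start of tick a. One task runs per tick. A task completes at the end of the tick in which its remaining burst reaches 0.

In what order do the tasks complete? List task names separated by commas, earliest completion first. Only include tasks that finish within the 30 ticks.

completion order = C, A, D, H, F

t=0: L0/L1/L2 = A/-/- → run A
t=1: L0/L1/L2 = AC/-/- → run A
t=2: L0/L1/L2 = ACDH/-/- → run A
t=3: L0/L1/L2 = CDHF/A/- → run C
t=4: L0/L1/L2 = CDHF/A/- → run C
t=5: L0/L1/L2 = CDHF/A/- → run C
t=6: L0/L1/L2 = DHF/A/- → run D
t=7: L0/L1/L2 = DHF/A/- → run D
t=8: L0/L1/L2 = DHF/A/- → run D
t=9: L0/L1/L2 = HF/AD/- → run H
t=10: L0/L1/L2 = HF/AD/- → run H
t=11: L0/L1/L2 = HF/AD/- → run H
t=12: L0/L1/L2 = F/ADH/- → run F
t=13: L0/L1/L2 = F/ADH/- → run F
t=14: L0/L1/L2 = F/ADH/- → run F
t=15: L0/L1/L2 = -/ADHF/- → run A
t=16: L0/L1/L2 = -/DHF/- → run D
t=17: L0/L1/L2 = -/DHF/- → run D
t=18: L0/L1/L2 = -/DHF/- → run D
t=19: L0/L1/L2 = -/DHF/- → run D
t=20: L0/L1/L2 = -/DHF/- → run D
t=21: L0/L1/L2 = -/HF/- → run H
t=22: L0/L1/L2 = -/HF/- → run H
t=23: L0/L1/L2 = -/F/- → run F
t=24: L0/L1/L2 = -/F/- → run F
t=25: L0/L1/L2 = -/F/- → run F
t=26: L0/L1/L2 = -/F/- → run F
t=27: (idle)
t=28: (idle)
t=29: (idle)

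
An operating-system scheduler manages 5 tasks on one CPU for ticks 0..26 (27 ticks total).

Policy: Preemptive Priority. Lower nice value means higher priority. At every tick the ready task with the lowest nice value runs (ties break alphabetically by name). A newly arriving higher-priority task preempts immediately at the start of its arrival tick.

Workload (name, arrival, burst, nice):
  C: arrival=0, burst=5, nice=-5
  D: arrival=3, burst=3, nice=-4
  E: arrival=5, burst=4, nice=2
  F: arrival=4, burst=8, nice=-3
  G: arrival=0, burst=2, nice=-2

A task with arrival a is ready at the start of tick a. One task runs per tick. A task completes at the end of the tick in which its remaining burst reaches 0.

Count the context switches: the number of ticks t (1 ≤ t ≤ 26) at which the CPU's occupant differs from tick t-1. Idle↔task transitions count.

t=0: ready={C,G} → run C
t=1: ready={C,G} → run C
t=2: ready={C,G} → run C
t=3: ready={C,D,G} → run C
t=4: ready={C,D,F,G} → run C
t=5: ready={D,E,F,G} → run D
t=6: ready={D,E,F,G} → run D
t=7: ready={D,E,F,G} → run D
t=8: ready={E,F,G} → run F
t=9: ready={E,F,G} → run F
t=10: ready={E,F,G} → run F
t=11: ready={E,F,G} → run F
t=12: ready={E,F,G} → run F
t=13: ready={E,F,G} → run F
t=14: ready={E,F,G} → run F
t=15: ready={E,F,G} → run F
t=16: ready={E,G} → run G
t=17: ready={E,G} → run G
t=18: ready={E} → run E
t=19: ready={E} → run E
t=20: ready={E} → run E
t=21: ready={E} → run E
t=22: (idle)
t=23: (idle)
t=24: (idle)
t=25: (idle)
t=26: (idle)

context switches = 5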